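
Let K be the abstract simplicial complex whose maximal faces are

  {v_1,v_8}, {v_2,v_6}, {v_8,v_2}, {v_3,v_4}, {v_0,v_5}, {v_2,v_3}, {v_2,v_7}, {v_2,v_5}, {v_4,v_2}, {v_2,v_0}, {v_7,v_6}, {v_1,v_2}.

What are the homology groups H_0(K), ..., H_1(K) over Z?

Fix the vertex order v_0 < v_1 < v_2 < v_3 < v_4 < v_5 < v_6 < v_7 < v_8 and write every simplex with vertices in increasing order. Then dim K = 1 and the simplices of K are:

  0-simplices (9): [v_0], [v_1], [v_2], [v_3], [v_4], [v_5], [v_6], [v_7], [v_8]
  1-simplices (12): [v_0,v_2], [v_0,v_5], [v_1,v_2], [v_1,v_8], [v_2,v_3], [v_2,v_4], [v_2,v_5], [v_2,v_6], [v_2,v_7], [v_2,v_8], [v_3,v_4], [v_6,v_7]

so the chain groups are C_0 ≅ Z^9, C_1 ≅ Z^12.

Boundary ∂_1: C_1 → C_0 is given by ∂[p,q] = [q] − [p].
The resulting 9×12 matrix has rank 8, and its Smith normal form has invariant factors (1,1,1,1,1,1,1,1).

Now H_k = ker ∂_k / im ∂_{k+1}, so:

  H_0: rank C_0 − rank ∂_1 = 9 − 8 = 1, and the invariant factors of ∂_1 are all 1, so H_0 = Z.
  H_1: rank ker ∂_1 − rank ∂_2 = (12 − 8) − 0 = 4, and there is no ∂_2, so H_1 = Z^4.

H_0 = Z,  H_1 = Z^4.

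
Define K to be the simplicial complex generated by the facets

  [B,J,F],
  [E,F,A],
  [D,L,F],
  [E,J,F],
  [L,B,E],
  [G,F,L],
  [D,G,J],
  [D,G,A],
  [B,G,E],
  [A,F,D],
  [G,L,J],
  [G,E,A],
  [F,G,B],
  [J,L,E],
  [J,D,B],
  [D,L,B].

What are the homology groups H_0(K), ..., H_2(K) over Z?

Order the vertices as A < B < D < E < F < G < J < L. Listing each simplex with vertices in this order, K has dimension 2 with simplices:

  0-simplices (8): A, B, D, E, F, G, J, L
  1-simplices (24): AD, AE, AF, AG, BD, BE, BF, BG, BJ, BL, DF, DG, DJ, DL, EF, EG, EJ, EL, FG, FJ, FL, GJ, GL, JL
  2-simplices (16): ADF, ADG, AEF, AEG, BDJ, BDL, BEG, BEL, BFG, BFJ, DFL, DGJ, EFJ, EJL, FGL, GJL

so the chain groups are C_0 ≅ Z^8, C_1 ≅ Z^24, C_2 ≅ Z^16.

The boundary map ∂_1: C_1 → C_0 is given by ∂[p,q] = [q] − [p]. For instance
  ∂AF = F − A.
As a 8×24 matrix over Z this has rank 7, with invariant factors (1,1,1,1,1,1,1).

Boundary ∂_2: C_2 → C_1 acts by ∂[p,q,r] = [q,r] − [p,r] + [p,q]. For instance
  ∂ADF = DF − AF + AD,
  ∂FGL = GL − FL + FG.
This gives a 24×16 integer matrix of rank 15; reducing to Smith normal form yields diagonal entries (1,1,1,1,1,1,1,1,1,1,1,1,1,1,1).

From H_k ≅ ker(∂_k) / im(∂_{k+1}) we obtain:

  H_0: rank C_0 − rank ∂_1 = 8 − 7 = 1, and the invariant factors of ∂_1 are all 1, so H_0 = Z.
  H_1: rank ker ∂_1 − rank ∂_2 = (24 − 7) − 15 = 2, and the invariant factors of ∂_2 are all 1, so H_1 = Z^2.
  H_2: rank ker ∂_2 − rank ∂_3 = (16 − 15) − 0 = 1, and there is no ∂_3, so H_2 = Z.

As a check, the Euler characteristic is 8 − 24 + 16 = 0, which agrees with 1 − 2 + 1 = 0.

H_0 ≅ Z,  H_1 ≅ Z^2,  H_2 ≅ Z.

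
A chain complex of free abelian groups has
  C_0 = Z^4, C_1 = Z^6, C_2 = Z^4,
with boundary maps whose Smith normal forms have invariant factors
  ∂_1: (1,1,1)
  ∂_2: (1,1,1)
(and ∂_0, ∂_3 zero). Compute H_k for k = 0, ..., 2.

H_0 ≅ Z,  H_1 = 0,  H_2 ≅ Z.

H_0: b_0 = 4 − 0 − 3 = 1; torsion from ∂_1 factors > 1: none. So H_0 ≅ Z.
H_1: b_1 = 6 − 3 − 3 = 0; torsion from ∂_2 factors > 1: none. So H_1 ≅ 0.
H_2: b_2 = 4 − 3 − 0 = 1; torsion from ∂_3 factors > 1: none. So H_2 ≅ Z.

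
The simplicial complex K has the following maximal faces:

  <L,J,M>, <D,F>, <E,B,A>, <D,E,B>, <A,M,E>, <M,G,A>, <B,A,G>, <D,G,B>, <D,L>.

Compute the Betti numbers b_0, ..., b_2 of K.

b_0 = 1, b_1 = 1, b_2 = 0.

Take the total order A < B < D < E < F < G < J < L < M on the vertex set. Then K (dimension 2) consists of the simplices:

  0-simplices (9): A, B, D, E, F, G, J, L, M
  1-simplices (16): AB, AE, AG, AM, BD, BE, BG, DE, DF, DG, DL, EM, GM, JL, JM, LM
  2-simplices (7): ABE, ABG, AEM, AGM, BDE, BDG, JLM

Hence C_0 ≅ Z^9, C_1 ≅ Z^16, C_2 ≅ Z^7.

∂_1: C_1 → C_0 maps an edge to its endpoints' difference, ∂[p,q] = q − p. For instance
  ∂DE = E − D.
The resulting 9×16 matrix has rank 8, and its Smith normal form has invariant factors (1,1,1,1,1,1,1,1).

The boundary map ∂_2: C_2 → C_1 acts by ∂[p,q,r] = [q,r] − [p,r] + [p,q]. For instance
  ∂AEM = EM − AM + AE,
  ∂BDE = DE − BE + BD.
This gives a 16×7 integer matrix of rank 7; reducing to Smith normal form yields diagonal entries (1,1,1,1,1,1,1).

Reading off H_k = ker ∂_k / im ∂_{k+1}:

  H_0: rank C_0 − rank ∂_1 = 9 − 8 = 1, and the invariant factors of ∂_1 are all 1, so H_0 ≅ Z.
  H_1: rank ker ∂_1 − rank ∂_2 = (16 − 8) − 7 = 1, and the invariant factors of ∂_2 are all 1, so H_1 ≅ Z.
  H_2: rank ker ∂_2 − rank ∂_3 = (7 − 7) − 0 = 0, and there is no ∂_3, so H_2 ≅ 0.

Hence the Betti numbers are b_0 = 1, b_1 = 1, b_2 = 0.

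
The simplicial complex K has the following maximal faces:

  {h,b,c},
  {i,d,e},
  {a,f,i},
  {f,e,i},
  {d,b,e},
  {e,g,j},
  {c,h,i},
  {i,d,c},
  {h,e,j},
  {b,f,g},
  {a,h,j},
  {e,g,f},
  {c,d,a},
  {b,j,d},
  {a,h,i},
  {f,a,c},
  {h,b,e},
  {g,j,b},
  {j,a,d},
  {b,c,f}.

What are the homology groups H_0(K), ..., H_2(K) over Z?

H_0 = Z,  H_1 = Z ⊕ Z/2,  H_2 = 0.

Take the total order a < b < c < d < e < f < g < h < i < j on the vertex set. Then K (dimension 2) consists of the simplices:

  0-simplices (10): a, b, c, d, e, f, g, h, i, j
  1-simplices (30): ac, ad, af, ah, ai, aj, bc, bd, be, bf, bg, bh, bj, cd, cf, ch, ci, de, di, dj, ef, eg, eh, ei, ej, fg, fi, gj, hi, hj
  2-simplices (20): acd, acf, adj, afi, ahi, ahj, bcf, bch, bde, bdj, beh, bfg, bgj, cdi, chi, dei, efg, efi, egj, ehj

giving chain groups C_0 ≅ Z^10, C_1 ≅ Z^30, C_2 ≅ Z^20.

The boundary map ∂_1: C_1 → C_0 maps an edge to its endpoints' difference, ∂[p,q] = q − p. For instance
  ∂eg = g − e.
This gives a 10×30 integer matrix of rank 9; reducing to Smith normal form yields diagonal entries (1,1,1,1,1,1,1,1,1).

∂_2: C_2 → C_1 maps a triangle to the signed sum of its edges. For instance
  ∂bgj = gj − bj + bg,
  ∂acd = cd − ad + ac.
This gives a 30×20 integer matrix of rank 20; reducing to Smith normal form yields diagonal entries (1,1,1,1,1,1,1,1,1,1,1,1,1,1,1,1,1,1,1,2).

From H_k ≅ ker(∂_k) / im(∂_{k+1}) we obtain:

  H_0: rank C_0 − rank ∂_1 = 10 − 9 = 1, and the invariant factors of ∂_1 are all 1, so H_0 ≅ Z.
  H_1: rank ker ∂_1 − rank ∂_2 = (30 − 9) − 20 = 1, and ∂_2 has invariant factor 2 > 1, so H_1 ≅ Z ⊕ Z/2.
  H_2: rank ker ∂_2 − rank ∂_3 = (20 − 20) − 0 = 0, and there is no ∂_3, so H_2 ≅ 0.

As a check, the Euler characteristic is 10 − 30 + 20 = 0, which agrees with 1 − 1 + 0 = 0.
(K is a triangulation of the Klein bottle.)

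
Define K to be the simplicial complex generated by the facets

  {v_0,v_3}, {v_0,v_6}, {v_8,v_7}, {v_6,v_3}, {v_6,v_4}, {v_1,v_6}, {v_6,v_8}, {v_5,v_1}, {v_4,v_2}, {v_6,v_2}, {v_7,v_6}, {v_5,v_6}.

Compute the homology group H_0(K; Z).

H_0 = Z.

We work with the vertex ordering v_0 < v_1 < v_2 < v_3 < v_4 < v_5 < v_6 < v_7 < v_8. The simplices of K, each written with vertices in increasing order, are:

  0-simplices (9): [v_0], [v_1], [v_2], [v_3], [v_4], [v_5], [v_6], [v_7], [v_8]
  1-simplices (12): [v_0,v_3], [v_0,v_6], [v_1,v_5], [v_1,v_6], [v_2,v_4], [v_2,v_6], [v_3,v_6], [v_4,v_6], [v_5,v_6], [v_6,v_7], [v_6,v_8], [v_7,v_8]

so the chain groups are C_0 ≅ Z^9, C_1 ≅ Z^12.

Boundary ∂_1: C_1 → C_0 sends each edge [p,q] (with p < q) to q − p. For instance
  ∂[v_0,v_3] = [v_3] − [v_0].
This gives a 9×12 integer matrix of rank 8; reducing to Smith normal form yields diagonal entries (1,1,1,1,1,1,1,1).

Reading off H_k = ker ∂_k / im ∂_{k+1}:

  H_0: rank C_0 − rank ∂_1 = 9 − 8 = 1, and the invariant factors of ∂_1 are all 1, so H_0 ≅ Z.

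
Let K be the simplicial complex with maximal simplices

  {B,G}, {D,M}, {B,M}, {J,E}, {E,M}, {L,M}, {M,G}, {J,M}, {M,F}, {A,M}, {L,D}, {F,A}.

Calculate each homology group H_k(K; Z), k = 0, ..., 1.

H_0 ≅ Z,  H_1 ≅ Z^4.

Take the total order A < B < D < E < F < G < J < L < M on the vertex set. Then K (dimension 1) consists of the simplices:

  0-simplices (9): A, B, D, E, F, G, J, L, M
  1-simplices (12): AF, AM, BG, BM, DL, DM, EJ, EM, FM, GM, JM, LM

Hence C_0 ≅ Z^9, C_1 ≅ Z^12.

∂_1: C_1 → C_0 is given by ∂[p,q] = [q] − [p]. For instance
  ∂DL = L − D.
The 9×12 boundary matrix has rank 8 and Smith normal form diag(1,1,1,1,1,1,1,1).

From H_k ≅ ker(∂_k) / im(∂_{k+1}) we obtain:

  H_0: rank C_0 − rank ∂_1 = 9 − 8 = 1, and the invariant factors of ∂_1 are all 1, so H_0 = Z.
  H_1: rank ker ∂_1 − rank ∂_2 = (12 − 8) − 0 = 4, and there is no ∂_2, so H_1 = Z^4.

As a check, the Euler characteristic is 9 − 12 = -3, which agrees with 1 − 4 = -3.
(K is a triangulation of a wedge of 4 circles.)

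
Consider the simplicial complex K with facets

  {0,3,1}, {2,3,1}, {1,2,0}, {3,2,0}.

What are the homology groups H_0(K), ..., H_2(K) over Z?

H_0 = Z,  H_1 = 0,  H_2 = Z.

Take the total order 0 < 1 < 2 < 3 on the vertex set. Then K (dimension 2) consists of the simplices:

  0-simplices (4): [0], [1], [2], [3]
  1-simplices (6): [0,1], [0,2], [0,3], [1,2], [1,3], [2,3]
  2-simplices (4): [0,1,2], [0,1,3], [0,2,3], [1,2,3]

so the chain groups are C_0 ≅ Z^4, C_1 ≅ Z^6, C_2 ≅ Z^4.

The boundary map ∂_1: C_1 → C_0 is given by ∂[p,q] = [q] − [p]. For instance
  ∂[0,2] = [2] − [0].
This gives a 4×6 integer matrix of rank 3; reducing to Smith normal form yields diagonal entries (1,1,1).

The boundary map ∂_2: C_2 → C_1 acts by ∂[p,q,r] = [q,r] − [p,r] + [p,q]. For instance
  ∂[0,2,3] = [2,3] − [0,3] + [0,2],
  ∂[0,1,3] = [1,3] − [0,3] + [0,1].
The resulting 6×4 matrix has rank 3, and its Smith normal form has invariant factors (1,1,1).

Now H_k = ker ∂_k / im ∂_{k+1}, so:

  H_0: rank C_0 − rank ∂_1 = 4 − 3 = 1, and the invariant factors of ∂_1 are all 1, so H_0 = Z.
  H_1: rank ker ∂_1 − rank ∂_2 = (6 − 3) − 3 = 0, and the invariant factors of ∂_2 are all 1, so H_1 = 0.
  H_2: rank ker ∂_2 − rank ∂_3 = (4 − 3) − 0 = 1, and there is no ∂_3, so H_2 = Z.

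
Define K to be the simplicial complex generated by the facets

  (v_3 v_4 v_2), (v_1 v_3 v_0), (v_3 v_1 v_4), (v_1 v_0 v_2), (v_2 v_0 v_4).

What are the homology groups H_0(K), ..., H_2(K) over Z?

H_0 ≅ Z,  H_1 ≅ Z,  H_2 = 0.

Fix the vertex order v_0 < v_1 < v_2 < v_3 < v_4 and write every simplex with vertices in increasing order. Then dim K = 2 and the simplices of K are:

  0-simplices (5): [v_0], [v_1], [v_2], [v_3], [v_4]
  1-simplices (10): [v_0,v_1], [v_0,v_2], [v_0,v_3], [v_0,v_4], [v_1,v_2], [v_1,v_3], [v_1,v_4], [v_2,v_3], [v_2,v_4], [v_3,v_4]
  2-simplices (5): [v_0,v_1,v_2], [v_0,v_1,v_3], [v_0,v_2,v_4], [v_1,v_3,v_4], [v_2,v_3,v_4]

Hence C_0 ≅ Z^5, C_1 ≅ Z^10, C_2 ≅ Z^5.

∂_1: C_1 → C_0 is given by ∂[p,q] = [q] − [p].
The 5×10 boundary matrix has rank 4 and Smith normal form diag(1,1,1,1).

∂_2: C_2 → C_1 maps a triangle to the signed sum of its edges. For instance
  ∂[v_0,v_1,v_3] = [v_1,v_3] − [v_0,v_3] + [v_0,v_1],
  ∂[v_1,v_3,v_4] = [v_3,v_4] − [v_1,v_4] + [v_1,v_3].
The 10×5 boundary matrix has rank 5 and Smith normal form diag(1,1,1,1,1).

Now H_k = ker ∂_k / im ∂_{k+1}, so:

  H_0: rank C_0 − rank ∂_1 = 5 − 4 = 1, and the invariant factors of ∂_1 are all 1, so H_0 ≅ Z.
  H_1: rank ker ∂_1 − rank ∂_2 = (10 − 4) − 5 = 1, and the invariant factors of ∂_2 are all 1, so H_1 ≅ Z.
  H_2: rank ker ∂_2 − rank ∂_3 = (5 − 5) − 0 = 0, and there is no ∂_3, so H_2 ≅ 0.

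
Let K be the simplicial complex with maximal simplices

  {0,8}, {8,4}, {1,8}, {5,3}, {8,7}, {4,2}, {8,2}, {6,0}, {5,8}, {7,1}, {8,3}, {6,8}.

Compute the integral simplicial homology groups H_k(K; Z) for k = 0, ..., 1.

Take the total order 0 < 1 < 2 < 3 < 4 < 5 < 6 < 7 < 8 on the vertex set. Then K (dimension 1) consists of the simplices:

  0-simplices (9): [0], [1], [2], [3], [4], [5], [6], [7], [8]
  1-simplices (12): [0,6], [0,8], [1,7], [1,8], [2,4], [2,8], [3,5], [3,8], [4,8], [5,8], [6,8], [7,8]

giving chain groups C_0 ≅ Z^9, C_1 ≅ Z^12.

Boundary ∂_1: C_1 → C_0 sends each edge [p,q] (with p < q) to q − p. For instance
  ∂[0,6] = [6] − [0].
As a 9×12 matrix over Z this has rank 8, with invariant factors (1,1,1,1,1,1,1,1).

From H_k ≅ ker(∂_k) / im(∂_{k+1}) we obtain:

  H_0: rank C_0 − rank ∂_1 = 9 − 8 = 1, and the invariant factors of ∂_1 are all 1, so H_0 = Z.
  H_1: rank ker ∂_1 − rank ∂_2 = (12 − 8) − 0 = 4, and there is no ∂_2, so H_1 = Z^4.

As a check, the Euler characteristic is 9 − 12 = -3, which agrees with 1 − 4 = -3.

H_0 ≅ Z,  H_1 ≅ Z^4.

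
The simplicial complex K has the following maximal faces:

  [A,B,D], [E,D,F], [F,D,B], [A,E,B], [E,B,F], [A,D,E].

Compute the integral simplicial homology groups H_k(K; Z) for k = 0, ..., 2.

K has 5 vertices, 9 edges, 6 triangles.
rank ∂_0 = 0, rank ∂_1 = 4 ⇒ b_0 = 5 − 0 − 4 = 1; all invariant factors of ∂_1 are 1 so no torsion. So H_0 = Z.
rank ∂_1 = 4, rank ∂_2 = 5 ⇒ b_1 = 9 − 4 − 5 = 0; all invariant factors of ∂_2 are 1 so no torsion. So H_1 = 0.
rank ∂_2 = 5, rank ∂_3 = 0 ⇒ b_2 = 6 − 5 − 0 = 1. So H_2 = Z.

H_0 ≅ Z,  H_1 = 0,  H_2 ≅ Z.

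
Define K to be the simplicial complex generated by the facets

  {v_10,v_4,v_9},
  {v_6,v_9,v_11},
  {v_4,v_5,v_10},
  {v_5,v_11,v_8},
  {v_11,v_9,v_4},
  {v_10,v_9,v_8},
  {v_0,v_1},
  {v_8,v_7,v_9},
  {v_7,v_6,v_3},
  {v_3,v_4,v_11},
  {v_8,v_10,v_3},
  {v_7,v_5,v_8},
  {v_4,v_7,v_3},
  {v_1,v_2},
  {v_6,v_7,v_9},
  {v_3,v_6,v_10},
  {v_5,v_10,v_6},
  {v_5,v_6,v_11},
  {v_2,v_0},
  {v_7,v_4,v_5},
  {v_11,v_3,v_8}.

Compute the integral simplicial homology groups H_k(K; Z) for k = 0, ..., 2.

H_0 = Z^2,  H_1 = Z^3,  H_2 = Z.

Fix the vertex order v_0 < v_1 < v_2 < v_3 < v_4 < v_5 < v_6 < v_7 < v_8 < v_9 < v_10 < v_11 and write every simplex with vertices in increasing order. Then dim K = 2 and the simplices of K are:

  0-simplices (12): [v_0], [v_1], [v_2], [v_3], [v_4], [v_5], [v_6], [v_7], [v_8], [v_9], [v_10], [v_11]
  1-simplices (30): (30 of them)
  2-simplices (18): (18 of them)

Hence C_0 ≅ Z^12, C_1 ≅ Z^30, C_2 ≅ Z^18.

The boundary map ∂_1: C_1 → C_0 is given by ∂[p,q] = [q] − [p].
As a 12×30 matrix over Z this has rank 10, with invariant factors (1,1,1,1,1,1,1,1,1,1).

∂_2: C_2 → C_1 acts by ∂[p,q,r] = [q,r] − [p,r] + [p,q]. For instance
  ∂[v_3,v_6,v_10] = [v_6,v_10] − [v_3,v_10] + [v_3,v_6],
  ∂[v_6,v_9,v_11] = [v_9,v_11] − [v_6,v_11] + [v_6,v_9].
The 30×18 boundary matrix has rank 17 and Smith normal form diag(1,1,1,1,1,1,1,1,1,1,1,1,1,1,1,1,1).

Computing H_k = (kernel of ∂_k) / (image of ∂_{k+1}):

  H_0: rank C_0 − rank ∂_1 = 12 − 10 = 2, and the invariant factors of ∂_1 are all 1, so H_0 ≅ Z^2.
  H_1: rank ker ∂_1 − rank ∂_2 = (30 − 10) − 17 = 3, and the invariant factors of ∂_2 are all 1, so H_1 ≅ Z^3.
  H_2: rank ker ∂_2 − rank ∂_3 = (18 − 17) − 0 = 1, and there is no ∂_3, so H_2 ≅ Z.

As a check, the Euler characteristic is 12 − 30 + 18 = 0, which agrees with 2 − 3 + 1 = 0.
(K is a triangulation of the disjoint union of the circle S^1 and the torus T^2.)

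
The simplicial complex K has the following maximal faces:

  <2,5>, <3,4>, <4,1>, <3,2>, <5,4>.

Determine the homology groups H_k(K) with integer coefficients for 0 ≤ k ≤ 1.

K has 5 vertices, 5 edges.
rank ∂_0 = 0, rank ∂_1 = 4 ⇒ b_0 = 5 − 0 − 4 = 1; all invariant factors of ∂_1 are 1 so no torsion. So H_0 ≅ Z.
rank ∂_1 = 4, rank ∂_2 = 0 ⇒ b_1 = 5 − 4 − 0 = 1. So H_1 ≅ Z.

H_0 = Z,  H_1 = Z.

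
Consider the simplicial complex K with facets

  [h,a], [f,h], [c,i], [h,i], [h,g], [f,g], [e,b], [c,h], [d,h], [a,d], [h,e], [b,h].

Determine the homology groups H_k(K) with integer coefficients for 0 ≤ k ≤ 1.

H_0 ≅ Z,  H_1 ≅ Z^4.

We work with the vertex ordering a < b < c < d < e < f < g < h < i. The simplices of K, each written with vertices in increasing order, are:

  0-simplices (9): a, b, c, d, e, f, g, h, i
  1-simplices (12): ad, ah, be, bh, ch, ci, dh, eh, fg, fh, gh, hi

Hence C_0 ≅ Z^9, C_1 ≅ Z^12.

Boundary ∂_1: C_1 → C_0 is given by ∂[p,q] = [q] − [p].
This gives a 9×12 integer matrix of rank 8; reducing to Smith normal form yields diagonal entries (1,1,1,1,1,1,1,1).

Now H_k = ker ∂_k / im ∂_{k+1}, so:

  H_0: rank C_0 − rank ∂_1 = 9 − 8 = 1, and the invariant factors of ∂_1 are all 1, so H_0 ≅ Z.
  H_1: rank ker ∂_1 − rank ∂_2 = (12 − 8) − 0 = 4, and there is no ∂_2, so H_1 ≅ Z^4.

As a check, the Euler characteristic is 9 − 12 = -3, which agrees with 1 − 4 = -3.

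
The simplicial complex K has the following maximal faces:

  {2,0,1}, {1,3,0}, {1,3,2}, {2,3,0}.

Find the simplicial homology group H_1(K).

H_1 ≅ 0.

We work with the vertex ordering 0 < 1 < 2 < 3. The simplices of K, each written with vertices in increasing order, are:

  0-simplices (4): [0], [1], [2], [3]
  1-simplices (6): [0,1], [0,2], [0,3], [1,2], [1,3], [2,3]
  2-simplices (4): [0,1,2], [0,1,3], [0,2,3], [1,2,3]

giving chain groups C_0 ≅ Z^4, C_1 ≅ Z^6, C_2 ≅ Z^4.

The boundary map ∂_1: C_1 → C_0 sends each edge [p,q] (with p < q) to q − p. For instance
  ∂[1,2] = [2] − [1].
As a 4×6 matrix over Z this has rank 3, with invariant factors (1,1,1).

The boundary map ∂_2: C_2 → C_1 maps a triangle to the signed sum of its edges. For instance
  ∂[0,1,3] = [1,3] − [0,3] + [0,1],
  ∂[0,1,2] = [1,2] − [0,2] + [0,1].
As a 6×4 matrix over Z this has rank 3, with invariant factors (1,1,1).

Computing H_k = (kernel of ∂_k) / (image of ∂_{k+1}):

  H_1: rank ker ∂_1 − rank ∂_2 = (6 − 3) − 3 = 0, and the invariant factors of ∂_2 are all 1, so H_1 ≅ 0.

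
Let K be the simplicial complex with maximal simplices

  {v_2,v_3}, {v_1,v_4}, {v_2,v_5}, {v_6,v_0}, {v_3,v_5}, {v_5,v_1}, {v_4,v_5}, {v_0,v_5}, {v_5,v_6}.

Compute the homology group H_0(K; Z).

H_0 = Z.

K has 7 vertices, 9 edges.
rank ∂_0 = 0, rank ∂_1 = 6 ⇒ b_0 = 7 − 0 − 6 = 1; all invariant factors of ∂_1 are 1 so no torsion. So H_0 ≅ Z.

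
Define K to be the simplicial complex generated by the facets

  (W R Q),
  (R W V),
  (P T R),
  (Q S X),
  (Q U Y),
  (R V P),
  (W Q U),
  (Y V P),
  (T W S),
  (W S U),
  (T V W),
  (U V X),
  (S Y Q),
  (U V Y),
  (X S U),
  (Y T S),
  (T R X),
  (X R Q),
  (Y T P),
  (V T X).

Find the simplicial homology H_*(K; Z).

We work with the vertex ordering P < Q < R < S < T < U < V < W < X < Y. The simplices of K, each written with vertices in increasing order, are:

  0-simplices (10): P, Q, R, S, T, U, V, W, X, Y
  1-simplices (30): PR, PT, PV, PY, QR, QS, QU, QW, QX, QY, RT, RV, RW, RX, ST, SU, SW, SX, SY, TV, TW, TX, TY, UV, UW, UX, UY, VW, VX, VY
  2-simplices (20): PRT, PRV, PTY, PVY, QRW, QRX, QSX, QSY, QUW, QUY, RTX, RVW, STW, STY, SUW, SUX, TVW, TVX, UVX, UVY

Hence C_0 ≅ Z^10, C_1 ≅ Z^30, C_2 ≅ Z^20.

Boundary ∂_1: C_1 → C_0 is given by ∂[p,q] = [q] − [p]. For instance
  ∂VX = X − V.
The resulting 10×30 matrix has rank 9, and its Smith normal form has invariant factors (1,1,1,1,1,1,1,1,1).

The boundary map ∂_2: C_2 → C_1 maps a triangle to the signed sum of its edges. For instance
  ∂SUW = UW − SW + SU,
  ∂QSX = SX − QX + QS.
The resulting 30×20 matrix has rank 20, and its Smith normal form has invariant factors (1,1,1,1,1,1,1,1,1,1,1,1,1,1,1,1,1,1,1,2).

Now H_k = ker ∂_k / im ∂_{k+1}, so:

  H_0: rank C_0 − rank ∂_1 = 10 − 9 = 1, and the invariant factors of ∂_1 are all 1, so H_0 = Z.
  H_1: rank ker ∂_1 − rank ∂_2 = (30 − 9) − 20 = 1, and ∂_2 has invariant factor 2 > 1, so H_1 = Z ⊕ Z/2Z.
  H_2: rank ker ∂_2 − rank ∂_3 = (20 − 20) − 0 = 0, and there is no ∂_3, so H_2 = 0.

(K is a triangulation of the Klein bottle.)

H_0 ≅ Z,  H_1 ≅ Z ⊕ Z/2Z,  H_2 = 0.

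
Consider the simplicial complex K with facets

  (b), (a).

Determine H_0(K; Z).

Fix the vertex order a < b and write every simplex with vertices in increasing order. Then dim K = 0 and the simplices of K are:

  0-simplices (2): a, b

so the chain groups are C_0 ≅ Z^2.

Now H_k = ker ∂_k / im ∂_{k+1}, so:

  H_0: rank C_0 − rank ∂_1 = 2 − 0 = 2, and there is no ∂_1, so H_0 ≅ Z^2.

H_0 = Z^2.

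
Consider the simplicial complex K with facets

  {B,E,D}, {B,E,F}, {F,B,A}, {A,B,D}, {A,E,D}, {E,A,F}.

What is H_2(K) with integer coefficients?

H_2 ≅ Z.

Fix the vertex order A < B < D < E < F and write every simplex with vertices in increasing order. Then dim K = 2 and the simplices of K are:

  0-simplices (5): A, B, D, E, F
  1-simplices (9): AB, AD, AE, AF, BD, BE, BF, DE, EF
  2-simplices (6): ABD, ABF, ADE, AEF, BDE, BEF

giving chain groups C_0 ≅ Z^5, C_1 ≅ Z^9, C_2 ≅ Z^6.

The boundary map ∂_1: C_1 → C_0 is given by ∂[p,q] = [q] − [p]. For instance
  ∂AD = D − A.
This gives a 5×9 integer matrix of rank 4; reducing to Smith normal form yields diagonal entries (1,1,1,1).

The boundary map ∂_2: C_2 → C_1 sends each 2-simplex [p,q,r] to [q,r] − [p,r] + [p,q]. For instance
  ∂ABF = BF − AF + AB,
  ∂BDE = DE − BE + BD.
The 9×6 boundary matrix has rank 5 and Smith normal form diag(1,1,1,1,1).

Computing H_k = (kernel of ∂_k) / (image of ∂_{k+1}):

  H_2: rank ker ∂_2 − rank ∂_3 = (6 − 5) − 0 = 1, and there is no ∂_3, so H_2 ≅ Z.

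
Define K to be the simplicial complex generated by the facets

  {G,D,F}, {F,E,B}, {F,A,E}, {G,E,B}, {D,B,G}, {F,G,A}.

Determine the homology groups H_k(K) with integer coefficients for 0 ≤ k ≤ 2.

We work with the vertex ordering A < B < D < E < F < G. The simplices of K, each written with vertices in increasing order, are:

  0-simplices (6): A, B, D, E, F, G
  1-simplices (12): AE, AF, AG, BD, BE, BF, BG, DF, DG, EF, EG, FG
  2-simplices (6): AEF, AFG, BDG, BEF, BEG, DFG

giving chain groups C_0 ≅ Z^6, C_1 ≅ Z^12, C_2 ≅ Z^6.

∂_1: C_1 → C_0 is given by ∂[p,q] = [q] − [p].
This gives a 6×12 integer matrix of rank 5; reducing to Smith normal form yields diagonal entries (1,1,1,1,1).

The boundary map ∂_2: C_2 → C_1 acts by ∂[p,q,r] = [q,r] − [p,r] + [p,q]. For instance
  ∂DFG = FG − DG + DF,
  ∂BEG = EG − BG + BE.
As a 12×6 matrix over Z this has rank 6, with invariant factors (1,1,1,1,1,1).

Reading off H_k = ker ∂_k / im ∂_{k+1}:

  H_0: rank C_0 − rank ∂_1 = 6 − 5 = 1, and the invariant factors of ∂_1 are all 1, so H_0 = Z.
  H_1: rank ker ∂_1 − rank ∂_2 = (12 − 5) − 6 = 1, and the invariant factors of ∂_2 are all 1, so H_1 = Z.
  H_2: rank ker ∂_2 − rank ∂_3 = (6 − 6) − 0 = 0, and there is no ∂_3, so H_2 = 0.

H_0 = Z,  H_1 = Z,  H_2 = 0.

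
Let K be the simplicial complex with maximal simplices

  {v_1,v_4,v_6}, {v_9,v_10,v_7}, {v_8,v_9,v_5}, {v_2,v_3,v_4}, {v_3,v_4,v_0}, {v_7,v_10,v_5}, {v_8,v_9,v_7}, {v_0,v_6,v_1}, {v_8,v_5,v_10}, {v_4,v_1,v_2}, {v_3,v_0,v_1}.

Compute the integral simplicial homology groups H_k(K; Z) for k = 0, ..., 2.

Fix the vertex order v_0 < v_1 < v_2 < v_3 < v_4 < v_5 < v_6 < v_7 < v_8 < v_9 < v_10 and write every simplex with vertices in increasing order. Then dim K = 2 and the simplices of K are:

  0-simplices (11): [v_0], [v_1], [v_2], [v_3], [v_4], [v_5], [v_6], [v_7], [v_8], [v_9], [v_10]
  1-simplices (22): (22 of them)
  2-simplices (11): (11 of them)

Hence C_0 ≅ Z^11, C_1 ≅ Z^22, C_2 ≅ Z^11.

∂_1: C_1 → C_0 is given by ∂[p,q] = [q] − [p]. For instance
  ∂[v_0,v_4] = [v_4] − [v_0].
As a 11×22 matrix over Z this has rank 9, with invariant factors (1,1,1,1,1,1,1,1,1).

Boundary ∂_2: C_2 → C_1 sends each 2-simplex [p,q,r] to [q,r] − [p,r] + [p,q]. For instance
  ∂[v_7,v_8,v_9] = [v_8,v_9] − [v_7,v_9] + [v_7,v_8],
  ∂[v_5,v_7,v_10] = [v_7,v_10] − [v_5,v_10] + [v_5,v_7].
This gives a 22×11 integer matrix of rank 11; reducing to Smith normal form yields diagonal entries (1,1,1,1,1,1,1,1,1,1,1).

Now H_k = ker ∂_k / im ∂_{k+1}, so:

  H_0: rank C_0 − rank ∂_1 = 11 − 9 = 2, and the invariant factors of ∂_1 are all 1, so H_0 ≅ Z^2.
  H_1: rank ker ∂_1 − rank ∂_2 = (22 − 9) − 11 = 2, and the invariant factors of ∂_2 are all 1, so H_1 ≅ Z^2.
  H_2: rank ker ∂_2 − rank ∂_3 = (11 − 11) − 0 = 0, and there is no ∂_3, so H_2 ≅ 0.

H_0 = Z^2,  H_1 = Z^2,  H_2 = 0.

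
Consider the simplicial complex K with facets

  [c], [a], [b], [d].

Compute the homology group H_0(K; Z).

We work with the vertex ordering a < b < c < d. The simplices of K, each written with vertices in increasing order, are:

  0-simplices (4): a, b, c, d

Hence C_0 ≅ Z^4.

From H_k ≅ ker(∂_k) / im(∂_{k+1}) we obtain:

  H_0: rank C_0 − rank ∂_1 = 4 − 0 = 4, and there is no ∂_1, so H_0 ≅ Z^4.

H_0 ≅ Z^4.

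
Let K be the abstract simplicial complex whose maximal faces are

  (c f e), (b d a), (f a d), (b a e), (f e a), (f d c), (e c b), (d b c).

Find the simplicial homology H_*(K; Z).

Order the vertices as a < b < c < d < e < f. Listing each simplex with vertices in this order, K has dimension 2 with simplices:

  0-simplices (6): a, b, c, d, e, f
  1-simplices (12): ab, ad, ae, af, bc, bd, be, cd, ce, cf, df, ef
  2-simplices (8): abd, abe, adf, aef, bcd, bce, cdf, cef

so the chain groups are C_0 ≅ Z^6, C_1 ≅ Z^12, C_2 ≅ Z^8.

∂_1: C_1 → C_0 maps an edge to its endpoints' difference, ∂[p,q] = q − p. For instance
  ∂cf = f − c.
This gives a 6×12 integer matrix of rank 5; reducing to Smith normal form yields diagonal entries (1,1,1,1,1).

Boundary ∂_2: C_2 → C_1 acts by ∂[p,q,r] = [q,r] − [p,r] + [p,q]. For instance
  ∂bcd = cd − bd + bc,
  ∂adf = df − af + ad.
This gives a 12×8 integer matrix of rank 7; reducing to Smith normal form yields diagonal entries (1,1,1,1,1,1,1).

Reading off H_k = ker ∂_k / im ∂_{k+1}:

  H_0: rank C_0 − rank ∂_1 = 6 − 5 = 1, and the invariant factors of ∂_1 are all 1, so H_0 = Z.
  H_1: rank ker ∂_1 − rank ∂_2 = (12 − 5) − 7 = 0, and the invariant factors of ∂_2 are all 1, so H_1 = 0.
  H_2: rank ker ∂_2 − rank ∂_3 = (8 − 7) − 0 = 1, and there is no ∂_3, so H_2 = Z.

H_0 ≅ Z,  H_1 = 0,  H_2 ≅ Z.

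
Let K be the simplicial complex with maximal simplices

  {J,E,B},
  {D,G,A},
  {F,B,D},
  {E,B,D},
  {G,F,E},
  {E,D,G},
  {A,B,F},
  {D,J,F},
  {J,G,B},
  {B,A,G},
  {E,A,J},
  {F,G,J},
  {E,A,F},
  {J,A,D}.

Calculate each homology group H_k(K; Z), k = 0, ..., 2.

H_0 ≅ Z,  H_1 ≅ Z^2,  H_2 ≅ Z.

Take the total order A < B < D < E < F < G < J on the vertex set. Then K (dimension 2) consists of the simplices:

  0-simplices (7): A, B, D, E, F, G, J
  1-simplices (21): AB, AD, AE, AF, AG, AJ, BD, BE, BF, BG, BJ, DE, DF, DG, DJ, EF, EG, EJ, FG, FJ, GJ
  2-simplices (14): ABF, ABG, ADG, ADJ, AEF, AEJ, BDE, BDF, BEJ, BGJ, DEG, DFJ, EFG, FGJ

Hence C_0 ≅ Z^7, C_1 ≅ Z^21, C_2 ≅ Z^14.

∂_1: C_1 → C_0 is given by ∂[p,q] = [q] − [p]. For instance
  ∂BD = D − B.
This gives a 7×21 integer matrix of rank 6; reducing to Smith normal form yields diagonal entries (1,1,1,1,1,1).

∂_2: C_2 → C_1 acts by ∂[p,q,r] = [q,r] − [p,r] + [p,q]. For instance
  ∂DEG = EG − DG + DE,
  ∂ADG = DG − AG + AD.
The 21×14 boundary matrix has rank 13 and Smith normal form diag(1,1,1,1,1,1,1,1,1,1,1,1,1).

Now H_k = ker ∂_k / im ∂_{k+1}, so:

  H_0: rank C_0 − rank ∂_1 = 7 − 6 = 1, and the invariant factors of ∂_1 are all 1, so H_0 = Z.
  H_1: rank ker ∂_1 − rank ∂_2 = (21 − 6) − 13 = 2, and the invariant factors of ∂_2 are all 1, so H_1 = Z^2.
  H_2: rank ker ∂_2 − rank ∂_3 = (14 − 13) − 0 = 1, and there is no ∂_3, so H_2 = Z.

(K is a triangulation of the torus T^2.)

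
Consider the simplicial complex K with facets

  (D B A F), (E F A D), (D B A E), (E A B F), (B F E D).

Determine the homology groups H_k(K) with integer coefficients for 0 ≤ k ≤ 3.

Order the vertices as A < B < D < E < F. Listing each simplex with vertices in this order, K has dimension 3 with simplices:

  0-simplices (5): A, B, D, E, F
  1-simplices (10): AB, AD, AE, AF, BD, BE, BF, DE, DF, EF
  2-simplices (10): ABD, ABE, ABF, ADE, ADF, AEF, BDE, BDF, BEF, DEF
  3-simplices (5): ABDE, ABDF, ABEF, ADEF, BDEF

Hence C_0 ≅ Z^5, C_1 ≅ Z^10, C_2 ≅ Z^10, C_3 ≅ Z^5.

The boundary map ∂_1: C_1 → C_0 sends each edge [p,q] (with p < q) to q − p. For instance
  ∂BE = E − B.
This gives a 5×10 integer matrix of rank 4; reducing to Smith normal form yields diagonal entries (1,1,1,1).

∂_2: C_2 → C_1 acts by ∂[p,q,r] = [q,r] − [p,r] + [p,q]. For instance
  ∂BEF = EF − BF + BE,
  ∂ADF = DF − AF + AD.
As a 10×10 matrix over Z this has rank 6, with invariant factors (1,1,1,1,1,1).

Boundary ∂_3: C_3 → C_2 sends each 3-simplex σ to the alternating sum Σ_i (−1)^i (σ with its i-th vertex removed). For instance
  ∂ABEF = BEF − AEF + ABF − ABE,
  ∂ABDF = BDF − ADF + ABF − ABD.
The 10×5 boundary matrix has rank 4 and Smith normal form diag(1,1,1,1).

Now H_k = ker ∂_k / im ∂_{k+1}, so:

  H_0: rank C_0 − rank ∂_1 = 5 − 4 = 1, and the invariant factors of ∂_1 are all 1, so H_0 = Z.
  H_1: rank ker ∂_1 − rank ∂_2 = (10 − 4) − 6 = 0, and the invariant factors of ∂_2 are all 1, so H_1 = 0.
  H_2: rank ker ∂_2 − rank ∂_3 = (10 − 6) − 4 = 0, and the invariant factors of ∂_3 are all 1, so H_2 = 0.
  H_3: rank ker ∂_3 − rank ∂_4 = (5 − 4) − 0 = 1, and there is no ∂_4, so H_3 = Z.

H_0 ≅ Z,  H_1 = 0,  H_2 = 0,  H_3 ≅ Z.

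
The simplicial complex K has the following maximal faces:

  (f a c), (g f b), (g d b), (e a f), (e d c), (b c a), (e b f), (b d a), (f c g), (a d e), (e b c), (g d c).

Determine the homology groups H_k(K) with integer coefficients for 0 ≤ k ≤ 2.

K has 7 vertices, 18 edges, 12 triangles.
rank ∂_0 = 0, rank ∂_1 = 6 ⇒ b_0 = 7 − 0 − 6 = 1; all invariant factors of ∂_1 are 1 so no torsion. So H_0 = Z.
rank ∂_1 = 6, rank ∂_2 = 12 ⇒ b_1 = 18 − 6 − 12 = 0; ∂_2 has invariant factor(s) [2] giving torsion. So H_1 = Z_2.
rank ∂_2 = 12, rank ∂_3 = 0 ⇒ b_2 = 12 − 12 − 0 = 0. So H_2 = 0.

H_0 = Z,  H_1 = Z_2,  H_2 = 0.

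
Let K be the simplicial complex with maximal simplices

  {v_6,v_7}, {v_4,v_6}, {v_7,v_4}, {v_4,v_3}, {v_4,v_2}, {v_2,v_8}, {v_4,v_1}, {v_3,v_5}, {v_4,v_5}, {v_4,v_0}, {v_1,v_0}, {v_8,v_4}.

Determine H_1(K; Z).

H_1 = Z^4.

Take the total order v_0 < v_1 < v_2 < v_3 < v_4 < v_5 < v_6 < v_7 < v_8 on the vertex set. Then K (dimension 1) consists of the simplices:

  0-simplices (9): [v_0], [v_1], [v_2], [v_3], [v_4], [v_5], [v_6], [v_7], [v_8]
  1-simplices (12): [v_0,v_1], [v_0,v_4], [v_1,v_4], [v_2,v_4], [v_2,v_8], [v_3,v_4], [v_3,v_5], [v_4,v_5], [v_4,v_6], [v_4,v_7], [v_4,v_8], [v_6,v_7]

giving chain groups C_0 ≅ Z^9, C_1 ≅ Z^12.

∂_1: C_1 → C_0 sends each edge [p,q] (with p < q) to q − p. For instance
  ∂[v_4,v_6] = [v_6] − [v_4].
As a 9×12 matrix over Z this has rank 8, with invariant factors (1,1,1,1,1,1,1,1).

Reading off H_k = ker ∂_k / im ∂_{k+1}:

  H_1: rank ker ∂_1 − rank ∂_2 = (12 − 8) − 0 = 4, and there is no ∂_2, so H_1 = Z^4.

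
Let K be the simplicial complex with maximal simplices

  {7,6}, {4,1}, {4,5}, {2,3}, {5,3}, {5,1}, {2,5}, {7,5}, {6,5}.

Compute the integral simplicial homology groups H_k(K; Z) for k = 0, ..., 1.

H_0 ≅ Z,  H_1 ≅ Z^3.

Take the total order 1 < 2 < 3 < 4 < 5 < 6 < 7 on the vertex set. Then K (dimension 1) consists of the simplices:

  0-simplices (7): [1], [2], [3], [4], [5], [6], [7]
  1-simplices (9): [1,4], [1,5], [2,3], [2,5], [3,5], [4,5], [5,6], [5,7], [6,7]

so the chain groups are C_0 ≅ Z^7, C_1 ≅ Z^9.

The boundary map ∂_1: C_1 → C_0 maps an edge to its endpoints' difference, ∂[p,q] = q − p.
The 7×9 boundary matrix has rank 6 and Smith normal form diag(1,1,1,1,1,1).

From H_k ≅ ker(∂_k) / im(∂_{k+1}) we obtain:

  H_0: rank C_0 − rank ∂_1 = 7 − 6 = 1, and the invariant factors of ∂_1 are all 1, so H_0 ≅ Z.
  H_1: rank ker ∂_1 − rank ∂_2 = (9 − 6) − 0 = 3, and there is no ∂_2, so H_1 ≅ Z^3.

As a check, the Euler characteristic is 7 − 9 = -2, which agrees with 1 − 3 = -2.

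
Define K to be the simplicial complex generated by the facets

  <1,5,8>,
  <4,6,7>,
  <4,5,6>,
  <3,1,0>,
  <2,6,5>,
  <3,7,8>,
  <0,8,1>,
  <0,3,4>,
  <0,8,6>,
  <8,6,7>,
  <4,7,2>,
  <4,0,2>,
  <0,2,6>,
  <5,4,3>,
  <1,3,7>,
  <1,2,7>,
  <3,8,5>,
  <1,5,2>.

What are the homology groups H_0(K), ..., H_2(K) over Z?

Fix the vertex order 0 < 1 < 2 < 3 < 4 < 5 < 6 < 7 < 8 and write every simplex with vertices in increasing order. Then dim K = 2 and the simplices of K are:

  0-simplices (9): [0], [1], [2], [3], [4], [5], [6], [7], [8]
  1-simplices (27): (27 of them)
  2-simplices (18): [0,1,3], [0,1,8], [0,2,4], [0,2,6], [0,3,4], [0,6,8], [1,2,5], [1,2,7], [1,3,7], [1,5,8], [2,4,7], [2,5,6], [3,4,5], [3,5,8], [3,7,8], [4,5,6], [4,6,7], [6,7,8]

so the chain groups are C_0 ≅ Z^9, C_1 ≅ Z^27, C_2 ≅ Z^18.

The boundary map ∂_1: C_1 → C_0 maps an edge to its endpoints' difference, ∂[p,q] = q − p. For instance
  ∂[5,6] = [6] − [5].
This gives a 9×27 integer matrix of rank 8; reducing to Smith normal form yields diagonal entries (1,1,1,1,1,1,1,1).

∂_2: C_2 → C_1 maps a triangle to the signed sum of its edges. For instance
  ∂[3,4,5] = [4,5] − [3,5] + [3,4],
  ∂[0,2,4] = [2,4] − [0,4] + [0,2].
The resulting 27×18 matrix has rank 18, and its Smith normal form has invariant factors (1,1,1,1,1,1,1,1,1,1,1,1,1,1,1,1,1,2).

From H_k ≅ ker(∂_k) / im(∂_{k+1}) we obtain:

  H_0: rank C_0 − rank ∂_1 = 9 − 8 = 1, and the invariant factors of ∂_1 are all 1, so H_0 = Z.
  H_1: rank ker ∂_1 − rank ∂_2 = (27 − 8) − 18 = 1, and ∂_2 has invariant factor 2 > 1, so H_1 = Z ⊕ Z_2.
  H_2: rank ker ∂_2 − rank ∂_3 = (18 − 18) − 0 = 0, and there is no ∂_3, so H_2 = 0.

As a check, the Euler characteristic is 9 − 27 + 18 = 0, which agrees with 1 − 1 + 0 = 0.

H_0 ≅ Z,  H_1 ≅ Z ⊕ Z_2,  H_2 = 0.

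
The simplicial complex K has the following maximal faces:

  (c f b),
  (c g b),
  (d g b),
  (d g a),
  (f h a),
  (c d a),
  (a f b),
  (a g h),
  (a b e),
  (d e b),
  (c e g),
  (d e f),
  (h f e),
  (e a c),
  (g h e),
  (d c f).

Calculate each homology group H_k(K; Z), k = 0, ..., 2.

Take the total order a < b < c < d < e < f < g < h on the vertex set. Then K (dimension 2) consists of the simplices:

  0-simplices (8): a, b, c, d, e, f, g, h
  1-simplices (24): ab, ac, ad, ae, af, ag, ah, bc, bd, be, bf, bg, cd, ce, cf, cg, de, df, dg, ef, eg, eh, fh, gh
  2-simplices (16): abe, abf, acd, ace, adg, afh, agh, bcf, bcg, bde, bdg, cdf, ceg, def, efh, egh

so the chain groups are C_0 ≅ Z^8, C_1 ≅ Z^24, C_2 ≅ Z^16.

Boundary ∂_1: C_1 → C_0 sends each edge [p,q] (with p < q) to q − p.
The 8×24 boundary matrix has rank 7 and Smith normal form diag(1,1,1,1,1,1,1).

∂_2: C_2 → C_1 sends each 2-simplex [p,q,r] to [q,r] − [p,r] + [p,q]. For instance
  ∂bcf = cf − bf + bc,
  ∂def = ef − df + de.
The 24×16 boundary matrix has rank 15 and Smith normal form diag(1,1,1,1,1,1,1,1,1,1,1,1,1,1,1).

From H_k ≅ ker(∂_k) / im(∂_{k+1}) we obtain:

  H_0: rank C_0 − rank ∂_1 = 8 − 7 = 1, and the invariant factors of ∂_1 are all 1, so H_0 ≅ Z.
  H_1: rank ker ∂_1 − rank ∂_2 = (24 − 7) − 15 = 2, and the invariant factors of ∂_2 are all 1, so H_1 ≅ Z^2.
  H_2: rank ker ∂_2 − rank ∂_3 = (16 − 15) − 0 = 1, and there is no ∂_3, so H_2 ≅ Z.

H_0 ≅ Z,  H_1 ≅ Z^2,  H_2 ≅ Z.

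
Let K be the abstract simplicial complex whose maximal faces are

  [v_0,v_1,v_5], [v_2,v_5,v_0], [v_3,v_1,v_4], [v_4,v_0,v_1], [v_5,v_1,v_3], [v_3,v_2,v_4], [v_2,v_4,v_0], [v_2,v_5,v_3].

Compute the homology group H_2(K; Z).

H_2 = Z.

Fix the vertex order v_0 < v_1 < v_2 < v_3 < v_4 < v_5 and write every simplex with vertices in increasing order. Then dim K = 2 and the simplices of K are:

  0-simplices (6): [v_0], [v_1], [v_2], [v_3], [v_4], [v_5]
  1-simplices (12): [v_0,v_1], [v_0,v_2], [v_0,v_4], [v_0,v_5], [v_1,v_3], [v_1,v_4], [v_1,v_5], [v_2,v_3], [v_2,v_4], [v_2,v_5], [v_3,v_4], [v_3,v_5]
  2-simplices (8): [v_0,v_1,v_4], [v_0,v_1,v_5], [v_0,v_2,v_4], [v_0,v_2,v_5], [v_1,v_3,v_4], [v_1,v_3,v_5], [v_2,v_3,v_4], [v_2,v_3,v_5]

Hence C_0 ≅ Z^6, C_1 ≅ Z^12, C_2 ≅ Z^8.

Boundary ∂_1: C_1 → C_0 maps an edge to its endpoints' difference, ∂[p,q] = q − p. For instance
  ∂[v_0,v_1] = [v_1] − [v_0].
As a 6×12 matrix over Z this has rank 5, with invariant factors (1,1,1,1,1).

∂_2: C_2 → C_1 acts by ∂[p,q,r] = [q,r] − [p,r] + [p,q]. For instance
  ∂[v_2,v_3,v_4] = [v_3,v_4] − [v_2,v_4] + [v_2,v_3],
  ∂[v_1,v_3,v_5] = [v_3,v_5] − [v_1,v_5] + [v_1,v_3].
This gives a 12×8 integer matrix of rank 7; reducing to Smith normal form yields diagonal entries (1,1,1,1,1,1,1).

Now H_k = ker ∂_k / im ∂_{k+1}, so:

  H_2: rank ker ∂_2 − rank ∂_3 = (8 − 7) − 0 = 1, and there is no ∂_3, so H_2 = Z.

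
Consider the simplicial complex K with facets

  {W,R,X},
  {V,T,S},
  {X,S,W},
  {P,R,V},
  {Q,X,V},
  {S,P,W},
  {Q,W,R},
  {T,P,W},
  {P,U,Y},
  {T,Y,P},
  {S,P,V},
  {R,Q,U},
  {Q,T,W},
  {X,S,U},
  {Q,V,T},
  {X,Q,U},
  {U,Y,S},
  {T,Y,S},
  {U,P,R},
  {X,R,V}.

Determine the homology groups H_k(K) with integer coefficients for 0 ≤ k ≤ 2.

H_0 ≅ Z,  H_1 ≅ Z × Z/2,  H_2 = 0.

Order the vertices as P < Q < R < S < T < U < V < W < X < Y. Listing each simplex with vertices in this order, K has dimension 2 with simplices:

  0-simplices (10): P, Q, R, S, T, U, V, W, X, Y
  1-simplices (30): PR, PS, PT, PU, PV, PW, PY, QR, QT, QU, QV, QW, QX, RU, RV, RW, RX, ST, SU, SV, SW, SX, SY, TV, TW, TY, UX, UY, VX, WX
  2-simplices (20): PRU, PRV, PSV, PSW, PTW, PTY, PUY, QRU, QRW, QTV, QTW, QUX, QVX, RVX, RWX, STV, STY, SUX, SUY, SWX

Hence C_0 ≅ Z^10, C_1 ≅ Z^30, C_2 ≅ Z^20.

∂_1: C_1 → C_0 is given by ∂[p,q] = [q] − [p].
The 10×30 boundary matrix has rank 9 and Smith normal form diag(1,1,1,1,1,1,1,1,1).

The boundary map ∂_2: C_2 → C_1 acts by ∂[p,q,r] = [q,r] − [p,r] + [p,q]. For instance
  ∂QTV = TV − QV + QT,
  ∂QRW = RW − QW + QR.
The resulting 30×20 matrix has rank 20, and its Smith normal form has invariant factors (1,1,1,1,1,1,1,1,1,1,1,1,1,1,1,1,1,1,1,2).

Now H_k = ker ∂_k / im ∂_{k+1}, so:

  H_0: rank C_0 − rank ∂_1 = 10 − 9 = 1, and the invariant factors of ∂_1 are all 1, so H_0 ≅ Z.
  H_1: rank ker ∂_1 − rank ∂_2 = (30 − 9) − 20 = 1, and ∂_2 has invariant factor 2 > 1, so H_1 ≅ Z × Z/2.
  H_2: rank ker ∂_2 − rank ∂_3 = (20 − 20) − 0 = 0, and there is no ∂_3, so H_2 ≅ 0.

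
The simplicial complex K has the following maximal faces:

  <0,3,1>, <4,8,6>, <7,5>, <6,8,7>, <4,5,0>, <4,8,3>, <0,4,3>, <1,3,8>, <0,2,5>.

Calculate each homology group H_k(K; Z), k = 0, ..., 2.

H_0 ≅ Z,  H_1 ≅ Z,  H_2 = 0.

We work with the vertex ordering 0 < 1 < 2 < 3 < 4 < 5 < 6 < 7 < 8. The simplices of K, each written with vertices in increasing order, are:

  0-simplices (9): [0], [1], [2], [3], [4], [5], [6], [7], [8]
  1-simplices (17): [0,1], [0,2], [0,3], [0,4], [0,5], [1,3], [1,8], [2,5], [3,4], [3,8], [4,5], [4,6], [4,8], [5,7], [6,7], [6,8], [7,8]
  2-simplices (8): [0,1,3], [0,2,5], [0,3,4], [0,4,5], [1,3,8], [3,4,8], [4,6,8], [6,7,8]

Hence C_0 ≅ Z^9, C_1 ≅ Z^17, C_2 ≅ Z^8.

The boundary map ∂_1: C_1 → C_0 maps an edge to its endpoints' difference, ∂[p,q] = q − p.
As a 9×17 matrix over Z this has rank 8, with invariant factors (1,1,1,1,1,1,1,1).

Boundary ∂_2: C_2 → C_1 sends each 2-simplex [p,q,r] to [q,r] − [p,r] + [p,q]. For instance
  ∂[0,2,5] = [2,5] − [0,5] + [0,2],
  ∂[4,6,8] = [6,8] − [4,8] + [4,6].
This gives a 17×8 integer matrix of rank 8; reducing to Smith normal form yields diagonal entries (1,1,1,1,1,1,1,1).

From H_k ≅ ker(∂_k) / im(∂_{k+1}) we obtain:

  H_0: rank C_0 − rank ∂_1 = 9 − 8 = 1, and the invariant factors of ∂_1 are all 1, so H_0 ≅ Z.
  H_1: rank ker ∂_1 − rank ∂_2 = (17 − 8) − 8 = 1, and the invariant factors of ∂_2 are all 1, so H_1 ≅ Z.
  H_2: rank ker ∂_2 − rank ∂_3 = (8 − 8) − 0 = 0, and there is no ∂_3, so H_2 ≅ 0.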